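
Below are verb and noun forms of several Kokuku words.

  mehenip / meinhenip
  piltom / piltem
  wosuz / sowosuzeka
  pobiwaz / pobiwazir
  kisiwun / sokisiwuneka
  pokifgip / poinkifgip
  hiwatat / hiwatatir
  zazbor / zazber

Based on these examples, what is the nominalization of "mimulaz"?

pobiwaz and wosuz both end in -z yet inflect differently (pobiwazir, sowosuzeka), so the final letter is not what conditions the rule; the last vowel is.
"mimulaz" has last vowel 'a'. The stems whose last vowel is 'a' (pobiwaz → pobiwazir, hiwatat → hiwatatir) add -ir.
The other patterns: stems whose last vowel is 'i' insert -in- after the first vowel; stems whose last vowel is 'o' change the last vowel to 'e'; stems whose last vowel is 'u' add so- … -eka around the stem.
So mimulaz → mimulazir.

mimulazir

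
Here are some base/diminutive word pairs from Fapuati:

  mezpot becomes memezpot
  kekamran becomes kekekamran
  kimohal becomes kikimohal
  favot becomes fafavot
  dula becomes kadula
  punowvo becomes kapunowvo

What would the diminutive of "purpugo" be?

kekamran and dula both have last vowel 'a' yet inflect differently (kekekamran, kadula), so the last vowel is not what conditions the rule; whether the stem ends in a vowel or a consonant is.
"purpugo" ends in a vowel. The stems ending in a vowel (dula → kadula, punowvo → kapunowvo) add the prefix ka-.
So purpugo → kapurpugo.

kapurpugo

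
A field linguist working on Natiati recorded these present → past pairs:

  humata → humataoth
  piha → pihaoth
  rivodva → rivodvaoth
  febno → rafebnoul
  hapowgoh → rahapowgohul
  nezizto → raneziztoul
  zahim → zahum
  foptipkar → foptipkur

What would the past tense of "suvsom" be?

suvsum

humata and foptipkar both have last vowel 'a' yet inflect differently (humataoth, foptipkur), so the last vowel is not what conditions the rule; the final letter is.
"suvsom" ends in -m. The one such stem in the data (zahim → zahum) changes the last vowel to 'u' (as does foptipkar), so the same rule applies.
The other patterns: stems ending in -a add -oth; stems ending in -h or -o add ra- … -ul around the stem.
So suvsom → suvsum.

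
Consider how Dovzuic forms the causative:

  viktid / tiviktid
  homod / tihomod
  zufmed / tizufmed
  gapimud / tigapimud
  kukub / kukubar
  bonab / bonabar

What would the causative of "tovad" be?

titovad

"tovad" ends in -d. The stems ending in -d (viktid → tiviktid, homod → tihomod, zufmed → tizufmed) add the prefix ti-.
The other pattern: stems ending in -b add -ar.
So tovad → titovad.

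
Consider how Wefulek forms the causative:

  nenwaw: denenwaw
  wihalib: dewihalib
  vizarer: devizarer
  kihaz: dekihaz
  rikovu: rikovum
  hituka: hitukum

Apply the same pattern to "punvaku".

nenwaw and hituka both have last vowel 'a' yet inflect differently (denenwaw, hitukum), so the last vowel is not what conditions the rule; whether the stem ends in a vowel or a consonant is.
"punvaku" ends in a vowel. The stems ending in a vowel (rikovu → rikovum, hituka → hitukum) drop the final letter and add -um.
So punvaku → punvakum.

punvakum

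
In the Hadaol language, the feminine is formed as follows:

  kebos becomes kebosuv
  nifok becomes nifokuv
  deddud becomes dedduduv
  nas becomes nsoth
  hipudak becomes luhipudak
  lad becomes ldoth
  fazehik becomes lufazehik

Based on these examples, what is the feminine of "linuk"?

linukuv

"linuk" has 2 vowels. The stems with 2 vowels (nifok → nifokuv, deddud → dedduduv, kebos → kebosuv) add -uv.
The other patterns: stems with 1 vowel delete the last vowel and add -oth; stems with 3 vowels add the prefix lu-.
So linuk → linukuv.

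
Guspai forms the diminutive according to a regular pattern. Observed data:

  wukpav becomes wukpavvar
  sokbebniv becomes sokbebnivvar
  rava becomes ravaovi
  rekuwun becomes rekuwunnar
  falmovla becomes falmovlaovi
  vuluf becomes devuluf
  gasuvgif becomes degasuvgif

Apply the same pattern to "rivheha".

rivhehaovi

gasuvgif and sokbebniv both have last vowel 'i' yet inflect differently (degasuvgif, sokbebnivvar), so the last vowel is not what conditions the rule; the final letter is.
"rivheha" ends in -a. The stems ending in -a (rava → ravaovi, falmovla → falmovlaovi) add -ovi.
So rivheha → rivhehaovi.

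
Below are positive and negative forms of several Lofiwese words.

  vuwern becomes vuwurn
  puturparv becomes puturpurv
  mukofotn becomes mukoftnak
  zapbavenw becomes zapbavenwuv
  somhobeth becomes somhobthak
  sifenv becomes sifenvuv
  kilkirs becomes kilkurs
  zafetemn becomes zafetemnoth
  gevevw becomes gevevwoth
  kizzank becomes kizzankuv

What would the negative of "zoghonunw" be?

zoghonunwuv

sifenv and puturparv both end in -v yet inflect differently (sifenvuv, puturpurv), so the final letter is not what conditions the rule; the second-to-last letter is.
"zoghonunw" has second-to-last letter 'n'. The stems whose second-to-last letter is 'n' (sifenv → sifenvuv, zapbavenw → zapbavenwuv, kizzank → kizzankuv) add -uv.
So zoghonunw → zoghonunwuv.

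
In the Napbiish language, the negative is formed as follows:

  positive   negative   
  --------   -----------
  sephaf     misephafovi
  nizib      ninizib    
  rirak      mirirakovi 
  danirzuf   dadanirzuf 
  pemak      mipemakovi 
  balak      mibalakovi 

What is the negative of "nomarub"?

nonomarub

"nomarub" has last vowel 'u'. The one such stem in the data (danirzuf → dadanirzuf) repeats the first consonant+vowel as a prefix (as does nizib), so the same rule applies.
The other pattern: stems whose last vowel is 'a' add mi- … -ovi around the stem.
So nomarub → nonomarub.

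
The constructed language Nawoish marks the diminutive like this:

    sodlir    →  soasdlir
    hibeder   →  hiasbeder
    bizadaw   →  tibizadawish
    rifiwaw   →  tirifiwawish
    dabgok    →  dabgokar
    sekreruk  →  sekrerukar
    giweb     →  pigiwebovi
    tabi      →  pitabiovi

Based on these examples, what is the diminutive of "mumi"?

"mumi" ends in -i. The one such stem in the data (tabi → pitabiovi) adds pi- … -ovi around the stem, so the same rule applies.
So mumi → pimumiovi.

pimumiovi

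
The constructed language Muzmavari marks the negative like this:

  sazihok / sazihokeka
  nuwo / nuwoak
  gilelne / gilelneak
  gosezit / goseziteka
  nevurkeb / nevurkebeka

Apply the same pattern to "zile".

sazihok and nuwo both have last vowel 'o' yet inflect differently (sazihokeka, nuwoak), so the last vowel is not what conditions the rule; whether the stem ends in a vowel or a consonant is.
"zile" ends in a vowel. The stems ending in a vowel (nuwo → nuwoak, gilelne → gilelneak) add -ak.
The other pattern: stems ending in a consonant add -eka.
So zile → zileak.

zileak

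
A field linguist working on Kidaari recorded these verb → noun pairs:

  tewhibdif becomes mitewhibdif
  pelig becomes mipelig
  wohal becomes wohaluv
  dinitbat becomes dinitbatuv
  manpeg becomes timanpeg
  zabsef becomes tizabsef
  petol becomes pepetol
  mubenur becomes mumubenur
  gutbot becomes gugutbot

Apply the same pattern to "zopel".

tizopel

pelig and manpeg both end in -g yet inflect differently (mipelig, timanpeg), so the final letter is not what conditions the rule; the last vowel is.
"zopel" has last vowel 'e'. The stems whose last vowel is 'e' (manpeg → timanpeg, zabsef → tizabsef) add the prefix ti-.
The other patterns: stems whose last vowel is 'i' add the prefix mi-; stems whose last vowel is 'a' add -uv; stems whose last vowel is 'o' or 'u' repeat the first consonant+vowel as a prefix.
So zopel → tizopel.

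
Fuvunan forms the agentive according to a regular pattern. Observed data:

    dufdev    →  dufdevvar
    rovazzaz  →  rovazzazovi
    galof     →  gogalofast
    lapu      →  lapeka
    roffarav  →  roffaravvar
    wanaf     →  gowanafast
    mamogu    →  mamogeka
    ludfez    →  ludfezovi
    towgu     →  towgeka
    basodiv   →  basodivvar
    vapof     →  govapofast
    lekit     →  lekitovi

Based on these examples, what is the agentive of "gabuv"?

gabuvvar

wanaf and roffarav both have last vowel 'a' yet inflect differently (gowanafast, roffaravvar), so the last vowel is not what conditions the rule; the final letter is.
"gabuv" ends in -v. The stems ending in -v (roffarav → roffaravvar, dufdev → dufdevvar, basodiv → basodivvar) double the final consonant and add -ar.
The other patterns: stems ending in -u drop the final letter and add -eka; stems ending in -f add go- … -ast around the stem; stems ending in -t or -z add -ovi.
So gabuv → gabuvvar.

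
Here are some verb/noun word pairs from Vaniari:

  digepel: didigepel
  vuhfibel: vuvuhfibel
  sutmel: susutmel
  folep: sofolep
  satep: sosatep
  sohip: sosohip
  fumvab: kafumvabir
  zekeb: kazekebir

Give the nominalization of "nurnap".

sonurnap

"nurnap" ends in -p. The stems ending in -p (folep → sofolep, satep → sosatep, sohip → sosohip) add the prefix so-.
The other patterns: stems ending in -l repeat the first consonant+vowel as a prefix; stems ending in -b add ka- … -ir around the stem.
So nurnap → sonurnap.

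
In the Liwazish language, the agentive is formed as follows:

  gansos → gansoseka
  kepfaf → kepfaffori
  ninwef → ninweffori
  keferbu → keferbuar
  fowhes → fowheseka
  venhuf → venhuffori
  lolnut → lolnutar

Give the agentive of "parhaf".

parhaffori

ninwef and fowhes both have last vowel 'e' yet inflect differently (ninweffori, fowheseka), so the last vowel is not what conditions the rule; the final letter is.
"parhaf" ends in -f. The stems ending in -f (kepfaf → kepfaffori, ninwef → ninweffori, venhuf → venhuffori) double the final consonant and add -ori.
So parhaf → parhaffori.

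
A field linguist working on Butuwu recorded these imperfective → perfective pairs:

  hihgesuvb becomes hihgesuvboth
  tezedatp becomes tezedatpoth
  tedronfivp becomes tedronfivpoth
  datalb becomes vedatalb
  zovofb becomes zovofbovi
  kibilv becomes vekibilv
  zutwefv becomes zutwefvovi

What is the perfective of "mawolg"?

zovofb and datalb both end in -b yet inflect differently (zovofbovi, vedatalb), so the final letter is not what conditions the rule; the second-to-last letter is.
"mawolg" has second-to-last letter 'l'. The stems whose second-to-last letter is 'l' (datalb → vedatalb, kibilv → vekibilv) add the prefix ve-.
The other patterns: stems whose second-to-last letter is 'f' add -ovi; stems whose second-to-last letter is 't' or 'v' add -oth.
So mawolg → vemawolg.

vemawolg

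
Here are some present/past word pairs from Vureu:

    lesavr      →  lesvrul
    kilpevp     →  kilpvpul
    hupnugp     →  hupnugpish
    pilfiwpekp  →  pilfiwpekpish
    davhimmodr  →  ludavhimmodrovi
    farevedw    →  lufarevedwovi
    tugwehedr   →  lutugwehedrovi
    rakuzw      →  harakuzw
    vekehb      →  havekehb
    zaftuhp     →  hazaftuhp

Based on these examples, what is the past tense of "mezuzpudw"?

lumezuzpudwovi

kilpevp and hupnugp both end in -p yet inflect differently (kilpvpul, hupnugpish), so the final letter is not what conditions the rule; the second-to-last letter is.
"mezuzpudw" has second-to-last letter 'd'. The stems whose second-to-last letter is 'd' (davhimmodr → ludavhimmodrovi, farevedw → lufarevedwovi, tugwehedr → lutugwehedrovi) add lu- … -ovi around the stem.
So mezuzpudw → lumezuzpudwovi.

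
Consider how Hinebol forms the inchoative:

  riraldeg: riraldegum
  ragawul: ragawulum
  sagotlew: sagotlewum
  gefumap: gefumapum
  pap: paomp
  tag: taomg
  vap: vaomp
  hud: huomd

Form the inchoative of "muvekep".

muvekepum

gefumap and pap both end in -p yet inflect differently (gefumapum, paomp), so the final letter is not what conditions the rule; the number of vowels is.
"muvekep" has 3 vowels. The stems with 3 vowels (riraldeg → riraldegum, ragawul → ragawulum, sagotlew → sagotlewum) add -um.
So muvekep → muvekepum.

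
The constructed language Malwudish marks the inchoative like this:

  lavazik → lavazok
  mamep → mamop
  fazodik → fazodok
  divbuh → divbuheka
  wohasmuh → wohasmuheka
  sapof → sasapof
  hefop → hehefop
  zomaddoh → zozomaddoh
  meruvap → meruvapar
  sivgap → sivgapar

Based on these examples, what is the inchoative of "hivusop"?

mamep and hefop both end in -p yet inflect differently (mamop, hehefop), so the final letter is not what conditions the rule; the last vowel is.
"hivusop" has last vowel 'o'. The stems whose last vowel is 'o' (sapof → sasapof, hefop → hehefop, zomaddoh → zozomaddoh) repeat the first consonant+vowel as a prefix.
So hivusop → hihivusop.

hihivusop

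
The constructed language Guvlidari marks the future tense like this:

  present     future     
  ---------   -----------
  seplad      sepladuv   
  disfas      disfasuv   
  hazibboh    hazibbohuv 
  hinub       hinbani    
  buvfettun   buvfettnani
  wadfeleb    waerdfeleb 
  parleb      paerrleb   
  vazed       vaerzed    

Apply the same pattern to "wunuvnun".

wunuvnnani

hinub and wadfeleb both end in -b yet inflect differently (hinbani, waerdfeleb), so the final letter is not what conditions the rule; the last vowel is.
"wunuvnun" has last vowel 'u'. The stems whose last vowel is 'u' (hinub → hinbani, buvfettun → buvfettnani) delete the last vowel and add -ani.
So wunuvnun → wunuvnnani.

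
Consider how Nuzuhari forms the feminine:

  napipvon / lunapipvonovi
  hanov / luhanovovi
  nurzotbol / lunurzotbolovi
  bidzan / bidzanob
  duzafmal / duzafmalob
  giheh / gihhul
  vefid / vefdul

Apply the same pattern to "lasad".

napipvon and bidzan both end in -n yet inflect differently (lunapipvonovi, bidzanob), so the final letter is not what conditions the rule; the last vowel is.
"lasad" has last vowel 'a'. The stems whose last vowel is 'a' (bidzan → bidzanob, duzafmal → duzafmalob) add -ob.
So lasad → lasadob.

lasadob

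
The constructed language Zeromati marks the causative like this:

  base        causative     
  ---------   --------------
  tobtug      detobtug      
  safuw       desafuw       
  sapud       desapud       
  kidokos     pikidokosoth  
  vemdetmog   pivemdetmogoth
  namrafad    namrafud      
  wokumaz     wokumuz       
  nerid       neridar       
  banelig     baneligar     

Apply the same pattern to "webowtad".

tobtug and vemdetmog both end in -g yet inflect differently (detobtug, pivemdetmogoth), so the final letter is not what conditions the rule; the last vowel is.
"webowtad" has last vowel 'a'. The stems whose last vowel is 'a' (namrafad → namrafud, wokumaz → wokumuz) change the last vowel to 'u'.
So webowtad → webowtud.

webowtud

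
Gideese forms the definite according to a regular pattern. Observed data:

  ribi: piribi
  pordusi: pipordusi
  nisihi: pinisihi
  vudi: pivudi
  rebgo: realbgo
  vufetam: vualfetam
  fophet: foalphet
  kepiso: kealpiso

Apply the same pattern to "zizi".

ribi and rebgo both begin with r- yet inflect differently (piribi, realbgo), so the first letter is not what conditions the rule; the final letter is.
"zizi" ends in -i. The stems ending in -i (ribi → piribi, pordusi → pipordusi, nisihi → pinisihi) add the prefix pi-.
So zizi → pizizi.

pizizi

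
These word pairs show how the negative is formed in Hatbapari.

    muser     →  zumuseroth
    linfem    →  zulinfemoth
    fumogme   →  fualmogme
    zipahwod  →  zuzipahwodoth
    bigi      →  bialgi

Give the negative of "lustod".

zulustodoth

linfem and fumogme both have last vowel 'e' yet inflect differently (zulinfemoth, fualmogme), so the last vowel is not what conditions the rule; whether the stem ends in a vowel or a consonant is.
"lustod" ends in a consonant. The stems ending in a consonant (zipahwod → zuzipahwodoth, linfem → zulinfemoth, muser → zumuseroth) add zu- … -oth around the stem.
The other pattern: stems ending in a vowel insert -al- after the first vowel.
So lustod → zulustodoth.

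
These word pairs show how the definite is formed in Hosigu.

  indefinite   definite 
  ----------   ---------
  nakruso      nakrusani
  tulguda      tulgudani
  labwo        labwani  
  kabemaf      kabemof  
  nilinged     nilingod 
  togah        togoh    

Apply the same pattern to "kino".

kinani

"kino" ends in a vowel. The stems ending in a vowel (tulguda → tulgudani, nakruso → nakrusani, labwo → labwani) drop the final letter and add -ani.
So kino → kinani.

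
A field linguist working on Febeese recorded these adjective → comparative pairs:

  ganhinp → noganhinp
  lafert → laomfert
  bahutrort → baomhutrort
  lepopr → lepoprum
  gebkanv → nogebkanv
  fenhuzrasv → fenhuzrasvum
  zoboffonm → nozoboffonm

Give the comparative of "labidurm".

gebkanv and fenhuzrasv both end in -v yet inflect differently (nogebkanv, fenhuzrasvum), so the final letter is not what conditions the rule; the second-to-last letter is.
"labidurm" has second-to-last letter 'r'. The stems whose second-to-last letter is 'r' (lafert → laomfert, bahutrort → baomhutrort) insert -om- after the first vowel.
The other patterns: stems whose second-to-last letter is 'n' add the prefix no-; stems whose second-to-last letter is 'p' or 's' add -um.
So labidurm → laombidurm.

laombidurm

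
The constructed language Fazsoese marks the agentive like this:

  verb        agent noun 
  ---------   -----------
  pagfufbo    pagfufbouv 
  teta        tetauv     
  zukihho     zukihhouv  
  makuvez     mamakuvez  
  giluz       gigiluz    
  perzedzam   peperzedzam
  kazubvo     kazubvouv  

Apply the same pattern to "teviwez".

teta and perzedzam both have last vowel 'a' yet inflect differently (tetauv, peperzedzam), so the last vowel is not what conditions the rule; whether the stem ends in a vowel or a consonant is.
"teviwez" ends in a consonant. The stems ending in a consonant (makuvez → mamakuvez, perzedzam → peperzedzam, giluz → gigiluz) repeat the first consonant+vowel as a prefix.
So teviwez → teteviwez.

teteviwez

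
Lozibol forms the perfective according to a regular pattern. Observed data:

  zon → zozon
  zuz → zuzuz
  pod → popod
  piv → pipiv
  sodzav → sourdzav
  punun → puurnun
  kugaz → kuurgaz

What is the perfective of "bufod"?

buurfod

"bufod" has 2 vowels. The stems with 2 vowels (sodzav → sourdzav, punun → puurnun, kugaz → kuurgaz) insert -ur- after the first vowel.
The other pattern: stems with 1 vowel repeat the first consonant+vowel as a prefix.
So bufod → buurfod.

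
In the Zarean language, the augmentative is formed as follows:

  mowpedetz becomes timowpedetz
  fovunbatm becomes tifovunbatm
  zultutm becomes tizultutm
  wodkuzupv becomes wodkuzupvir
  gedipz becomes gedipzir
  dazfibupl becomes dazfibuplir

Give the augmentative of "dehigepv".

mowpedetz and gedipz both end in -z yet inflect differently (timowpedetz, gedipzir), so the final letter is not what conditions the rule; the second-to-last letter is.
"dehigepv" has second-to-last letter 'p'. The stems whose second-to-last letter is 'p' (wodkuzupv → wodkuzupvir, gedipz → gedipzir, dazfibupl → dazfibuplir) add -ir.
The other pattern: stems whose second-to-last letter is 't' add the prefix ti-.
So dehigepv → dehigepvir.

dehigepvir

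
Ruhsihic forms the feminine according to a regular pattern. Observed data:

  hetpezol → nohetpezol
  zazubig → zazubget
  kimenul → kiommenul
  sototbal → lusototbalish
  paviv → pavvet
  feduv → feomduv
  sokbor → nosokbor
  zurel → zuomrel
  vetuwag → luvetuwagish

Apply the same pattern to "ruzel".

ruomzel

kimenul and hetpezol both end in -l yet inflect differently (kiommenul, nohetpezol), so the final letter is not what conditions the rule; the last vowel is.
"ruzel" has last vowel 'e'. The one such stem in the data (zurel → zuomrel) inserts -om- after the first vowel (as do kimenul, feduv), so the same rule applies.
The other patterns: stems whose last vowel is 'o' add the prefix no-; stems whose last vowel is 'a' add lu- … -ish around the stem; stems whose last vowel is 'i' delete the last vowel and add -et.
So ruzel → ruomzel.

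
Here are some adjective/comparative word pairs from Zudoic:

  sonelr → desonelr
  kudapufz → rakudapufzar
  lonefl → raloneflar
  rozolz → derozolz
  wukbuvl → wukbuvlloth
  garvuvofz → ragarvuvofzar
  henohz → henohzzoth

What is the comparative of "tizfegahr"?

tizfegahrroth

"tizfegahr" has second-to-last letter 'h'. The one such stem in the data (henohz → henohzzoth) doubles the final consonant and adds -oth (as does wukbuvl), so the same rule applies.
The other patterns: stems whose second-to-last letter is 'f' add ra- … -ar around the stem; stems whose second-to-last letter is 'l' add the prefix de-.
So tizfegahr → tizfegahrroth.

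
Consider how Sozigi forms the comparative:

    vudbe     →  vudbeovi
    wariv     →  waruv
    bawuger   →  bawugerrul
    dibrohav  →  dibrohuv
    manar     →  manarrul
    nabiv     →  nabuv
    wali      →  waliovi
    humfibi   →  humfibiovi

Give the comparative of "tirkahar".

tirkaharrul

dibrohav and manar both have last vowel 'a' yet inflect differently (dibrohuv, manarrul), so the last vowel is not what conditions the rule; the final letter is.
"tirkahar" ends in -r. The stems ending in -r (manar → manarrul, bawuger → bawugerrul) double the final consonant and add -ul.
The other patterns: stems ending in -v change the last vowel to 'u'; stems ending in -e or -i add -ovi.
So tirkahar → tirkaharrul.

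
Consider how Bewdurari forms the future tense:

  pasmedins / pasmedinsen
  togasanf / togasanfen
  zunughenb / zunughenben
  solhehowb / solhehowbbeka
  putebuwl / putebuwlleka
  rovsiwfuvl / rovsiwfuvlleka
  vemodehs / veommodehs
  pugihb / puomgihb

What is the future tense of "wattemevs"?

zunughenb and solhehowb both end in -b yet inflect differently (zunughenben, solhehowbbeka), so the final letter is not what conditions the rule; the second-to-last letter is.
"wattemevs" has second-to-last letter 'v'. The one such stem in the data (rovsiwfuvl → rovsiwfuvlleka) doubles the final consonant and adds -eka (as do solhehowb, putebuwl), so the same rule applies.
So wattemevs → wattemevsseka.

wattemevsseka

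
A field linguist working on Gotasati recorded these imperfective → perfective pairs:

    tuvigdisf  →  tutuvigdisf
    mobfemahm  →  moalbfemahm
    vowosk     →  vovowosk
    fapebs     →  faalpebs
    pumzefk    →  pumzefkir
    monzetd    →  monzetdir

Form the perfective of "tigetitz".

tigetitzir

"tigetitz" has second-to-last letter 't'. The one such stem in the data (monzetd → monzetdir) adds -ir, so the same rule applies.
The other patterns: stems whose second-to-last letter is 'b' or 'h' insert -al- after the first vowel; stems whose second-to-last letter is 's' repeat the first consonant+vowel as a prefix.
So tigetitz → tigetitzir.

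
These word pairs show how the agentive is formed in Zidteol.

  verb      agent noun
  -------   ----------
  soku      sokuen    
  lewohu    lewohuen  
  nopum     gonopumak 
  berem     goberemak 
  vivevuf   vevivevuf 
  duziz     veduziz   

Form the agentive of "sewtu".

"sewtu" ends in -u. The stems ending in -u (soku → sokuen, lewohu → lewohuen) add -en.
The other patterns: stems ending in -m add go- … -ak around the stem; stems ending in -f or -z add the prefix ve-.
So sewtu → sewtuen.

sewtuen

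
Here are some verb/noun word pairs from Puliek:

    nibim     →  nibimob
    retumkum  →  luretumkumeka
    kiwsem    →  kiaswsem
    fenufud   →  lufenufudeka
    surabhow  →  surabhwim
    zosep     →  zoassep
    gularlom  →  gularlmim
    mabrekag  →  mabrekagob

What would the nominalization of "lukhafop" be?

retumkum and kiwsem both end in -m yet inflect differently (luretumkumeka, kiaswsem), so the final letter is not what conditions the rule; the last vowel is.
"lukhafop" has last vowel 'o'. The stems whose last vowel is 'o' (gularlom → gularlmim, surabhow → surabhwim) delete the last vowel and add -im.
So lukhafop → lukhafpim.

lukhafpim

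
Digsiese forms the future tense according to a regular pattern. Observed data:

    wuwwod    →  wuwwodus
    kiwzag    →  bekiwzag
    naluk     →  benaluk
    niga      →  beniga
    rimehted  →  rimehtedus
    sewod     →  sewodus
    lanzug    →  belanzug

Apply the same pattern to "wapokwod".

wapokwodus

wuwwod and naluk both have 2 vowels yet inflect differently (wuwwodus, benaluk), so the number of vowels is not what conditions the rule; the final letter is.
"wapokwod" ends in -d. The stems ending in -d (wuwwod → wuwwodus, rimehted → rimehtedus, sewod → sewodus) add -us.
The other pattern: stems ending in -a, -g or -k add the prefix be-.
So wapokwod → wapokwodus.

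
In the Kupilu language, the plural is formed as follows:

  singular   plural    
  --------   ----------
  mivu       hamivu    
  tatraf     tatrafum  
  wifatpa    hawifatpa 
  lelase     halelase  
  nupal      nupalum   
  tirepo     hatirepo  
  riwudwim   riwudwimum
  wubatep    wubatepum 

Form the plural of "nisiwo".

hanisiwo

wubatep and lelase both have last vowel 'e' yet inflect differently (wubatepum, halelase), so the last vowel is not what conditions the rule; whether the stem ends in a vowel or a consonant is.
"nisiwo" ends in a vowel. The stems ending in a vowel (lelase → halelase, mivu → hamivu, wifatpa → hawifatpa) add the prefix ha-.
So nisiwo → hanisiwo.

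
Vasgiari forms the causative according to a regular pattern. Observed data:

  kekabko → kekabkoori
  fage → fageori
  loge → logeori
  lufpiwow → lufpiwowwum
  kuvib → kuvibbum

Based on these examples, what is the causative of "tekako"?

"tekako" ends in a vowel. The stems ending in a vowel (kekabko → kekabkoori, fage → fageori, loge → logeori) add -ori.
The other pattern: stems ending in a consonant double the final consonant and add -um.
So tekako → tekakoori.

tekakoori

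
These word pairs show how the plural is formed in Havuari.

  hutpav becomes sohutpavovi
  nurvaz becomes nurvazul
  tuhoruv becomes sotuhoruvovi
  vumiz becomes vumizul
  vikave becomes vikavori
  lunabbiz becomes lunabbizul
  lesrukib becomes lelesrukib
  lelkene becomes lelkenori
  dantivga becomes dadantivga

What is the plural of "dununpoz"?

dununpozul

"dununpoz" ends in -z. The stems ending in -z (vumiz → vumizul, nurvaz → nurvazul, lunabbiz → lunabbizul) add -ul.
So dununpoz → dununpozul.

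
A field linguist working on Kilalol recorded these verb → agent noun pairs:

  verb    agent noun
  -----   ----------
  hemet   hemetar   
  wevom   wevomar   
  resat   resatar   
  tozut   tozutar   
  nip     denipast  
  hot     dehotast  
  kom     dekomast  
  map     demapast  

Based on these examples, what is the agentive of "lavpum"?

hemet and hot both end in -t yet inflect differently (hemetar, dehotast), so the final letter is not what conditions the rule; the number of vowels is.
"lavpum" has 2 vowels. The stems with 2 vowels (hemet → hemetar, wevom → wevomar, resat → resatar) add -ar.
So lavpum → lavpumar.

lavpumar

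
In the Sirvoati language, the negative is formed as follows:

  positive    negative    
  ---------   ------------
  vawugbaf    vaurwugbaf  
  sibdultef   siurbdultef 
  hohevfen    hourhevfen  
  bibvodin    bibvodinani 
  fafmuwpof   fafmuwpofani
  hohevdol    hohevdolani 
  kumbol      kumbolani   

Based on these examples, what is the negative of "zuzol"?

hohevfen and bibvodin both end in -n yet inflect differently (hourhevfen, bibvodinani), so the final letter is not what conditions the rule; the last vowel is.
"zuzol" has last vowel 'o'. The stems whose last vowel is 'o' (fafmuwpof → fafmuwpofani, hohevdol → hohevdolani, kumbol → kumbolani) add -ani.
So zuzol → zuzolani.

zuzolani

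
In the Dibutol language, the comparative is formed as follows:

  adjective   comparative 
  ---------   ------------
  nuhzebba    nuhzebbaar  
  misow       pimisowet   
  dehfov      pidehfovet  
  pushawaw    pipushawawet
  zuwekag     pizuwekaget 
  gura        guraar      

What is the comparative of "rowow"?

pushawaw and nuhzebba both have last vowel 'a' yet inflect differently (pipushawawet, nuhzebbaar), so the last vowel is not what conditions the rule; whether the stem ends in a vowel or a consonant is.
"rowow" ends in a consonant. The stems ending in a consonant (pushawaw → pipushawawet, misow → pimisowet, zuwekag → pizuwekaget) add pi- … -et around the stem.
The other pattern: stems ending in a vowel add -ar.
So rowow → pirowowet.

pirowowet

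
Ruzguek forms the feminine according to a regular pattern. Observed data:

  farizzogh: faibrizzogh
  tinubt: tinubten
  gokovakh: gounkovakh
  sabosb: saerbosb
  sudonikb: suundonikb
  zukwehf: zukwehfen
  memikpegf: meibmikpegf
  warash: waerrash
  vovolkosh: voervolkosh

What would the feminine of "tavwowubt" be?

tavwowubten

warash and gokovakh both end in -h yet inflect differently (waerrash, gounkovakh), so the final letter is not what conditions the rule; the second-to-last letter is.
"tavwowubt" has second-to-last letter 'b'. The one such stem in the data (tinubt → tinubten) adds -en, so the same rule applies.
The other patterns: stems whose second-to-last letter is 's' insert -er- after the first vowel; stems whose second-to-last letter is 'k' insert -un- after the first vowel; stems whose second-to-last letter is 'g' insert -ib- after the first vowel.
So tavwowubt → tavwowubten.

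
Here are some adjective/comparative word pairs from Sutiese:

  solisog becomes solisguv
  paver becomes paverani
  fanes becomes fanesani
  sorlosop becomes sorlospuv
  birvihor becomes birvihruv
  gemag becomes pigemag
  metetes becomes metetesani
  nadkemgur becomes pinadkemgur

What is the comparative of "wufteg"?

birvihor and paver both end in -r yet inflect differently (birvihruv, paverani), so the final letter is not what conditions the rule; the last vowel is.
"wufteg" has last vowel 'e'. The stems whose last vowel is 'e' (paver → paverani, fanes → fanesani, metetes → metetesani) add -ani.
The other patterns: stems whose last vowel is 'o' delete the last vowel and add -uv; stems whose last vowel is 'a' or 'u' add the prefix pi-.
So wufteg → wuftegani.

wuftegani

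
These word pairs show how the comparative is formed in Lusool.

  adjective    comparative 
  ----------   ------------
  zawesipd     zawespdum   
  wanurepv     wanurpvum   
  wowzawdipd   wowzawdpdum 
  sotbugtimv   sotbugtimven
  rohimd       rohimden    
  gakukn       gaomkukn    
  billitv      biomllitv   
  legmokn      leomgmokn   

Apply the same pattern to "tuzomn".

tuzomnen

"tuzomn" has second-to-last letter 'm'. The stems whose second-to-last letter is 'm' (sotbugtimv → sotbugtimven, rohimd → rohimden) add -en.
The other patterns: stems whose second-to-last letter is 'p' delete the last vowel and add -um; stems whose second-to-last letter is 'k' or 't' insert -om- after the first vowel.
So tuzomn → tuzomnen.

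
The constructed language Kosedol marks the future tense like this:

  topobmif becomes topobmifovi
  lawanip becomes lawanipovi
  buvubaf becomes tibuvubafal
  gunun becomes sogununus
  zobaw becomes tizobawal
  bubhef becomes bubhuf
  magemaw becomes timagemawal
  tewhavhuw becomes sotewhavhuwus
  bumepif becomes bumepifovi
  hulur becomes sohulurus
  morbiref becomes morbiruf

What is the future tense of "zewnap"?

topobmif and bubhef both end in -f yet inflect differently (topobmifovi, bubhuf), so the final letter is not what conditions the rule; the last vowel is.
"zewnap" has last vowel 'a'. The stems whose last vowel is 'a' (magemaw → timagemawal, zobaw → tizobawal, buvubaf → tibuvubafal) add ti- … -al around the stem.
So zewnap → tizewnapal.

tizewnapal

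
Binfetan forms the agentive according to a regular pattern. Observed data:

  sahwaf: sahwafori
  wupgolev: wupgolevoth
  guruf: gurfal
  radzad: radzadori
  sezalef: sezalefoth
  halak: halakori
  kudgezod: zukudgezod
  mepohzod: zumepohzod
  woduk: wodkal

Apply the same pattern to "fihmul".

"fihmul" has last vowel 'u'. The stems whose last vowel is 'u' (guruf → gurfal, woduk → wodkal) delete the last vowel and add -al.
So fihmul → fihmlal.

fihmlal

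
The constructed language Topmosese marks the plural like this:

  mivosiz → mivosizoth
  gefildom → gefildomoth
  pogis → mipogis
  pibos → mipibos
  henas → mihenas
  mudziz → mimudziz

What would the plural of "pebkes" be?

mipebkes

mivosiz and mudziz both end in -z yet inflect differently (mivosizoth, mimudziz), so the final letter is not what conditions the rule; the number of vowels is.
"pebkes" has 2 vowels. The stems with 2 vowels (pogis → mipogis, pibos → mipibos, henas → mihenas) add the prefix mi-.
The other pattern: stems with 3 vowels add -oth.
So pebkes → mipebkes.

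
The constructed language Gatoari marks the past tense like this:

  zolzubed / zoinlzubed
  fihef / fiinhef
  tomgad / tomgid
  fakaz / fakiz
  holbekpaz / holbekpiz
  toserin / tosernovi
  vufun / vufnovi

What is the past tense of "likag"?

"likag" has last vowel 'a'. The stems whose last vowel is 'a' (tomgad → tomgid, fakaz → fakiz, holbekpaz → holbekpiz) change the last vowel to 'i'.
The other patterns: stems whose last vowel is 'e' insert -in- after the first vowel; stems whose last vowel is 'i' or 'u' delete the last vowel and add -ovi.
So likag → likig.

likig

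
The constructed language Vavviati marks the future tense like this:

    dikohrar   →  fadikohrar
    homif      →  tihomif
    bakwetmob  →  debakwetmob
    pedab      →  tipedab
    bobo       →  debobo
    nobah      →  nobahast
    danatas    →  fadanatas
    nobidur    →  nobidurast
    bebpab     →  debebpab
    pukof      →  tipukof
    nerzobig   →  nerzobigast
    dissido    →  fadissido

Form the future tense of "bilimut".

debilimut

bobo and dissido both end in -o yet inflect differently (debobo, fadissido), so the final letter is not what conditions the rule; the first letter is.
"bilimut" begins with b-. The stems beginning with b- (bobo → debobo, bakwetmob → debakwetmob, bebpab → debebpab) add the prefix de-.
So bilimut → debilimut.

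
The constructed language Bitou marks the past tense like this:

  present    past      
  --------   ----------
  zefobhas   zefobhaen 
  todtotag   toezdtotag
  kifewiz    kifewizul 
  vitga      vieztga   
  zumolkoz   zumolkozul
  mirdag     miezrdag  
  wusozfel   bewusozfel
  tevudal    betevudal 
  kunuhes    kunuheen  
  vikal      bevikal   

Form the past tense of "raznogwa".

raezznogwa

zefobhas and vikal both have last vowel 'a' yet inflect differently (zefobhaen, bevikal), so the last vowel is not what conditions the rule; the final letter is.
"raznogwa" ends in -a. The one such stem in the data (vitga → vieztga) inserts -ez- after the first vowel (as do todtotag, mirdag), so the same rule applies.
So raznogwa → raezznogwa.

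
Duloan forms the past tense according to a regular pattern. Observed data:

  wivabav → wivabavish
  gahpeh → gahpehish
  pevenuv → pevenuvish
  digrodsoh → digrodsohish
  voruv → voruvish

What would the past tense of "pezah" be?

Every pair shown (wivabav → wivabavish, gahpeh → gahpehish, pevenuv → pevenuvish, …) follows the same rule: add -ish.
So pezah → pezahish.

pezahish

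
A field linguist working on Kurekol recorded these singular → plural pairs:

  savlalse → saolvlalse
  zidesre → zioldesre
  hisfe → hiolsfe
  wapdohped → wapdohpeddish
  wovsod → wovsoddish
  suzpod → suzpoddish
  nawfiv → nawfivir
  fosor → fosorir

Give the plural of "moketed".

savlalse and wapdohped both have last vowel 'e' yet inflect differently (saolvlalse, wapdohpeddish), so the last vowel is not what conditions the rule; the final letter is.
"moketed" ends in -d. The stems ending in -d (wapdohped → wapdohpeddish, wovsod → wovsoddish, suzpod → suzpoddish) double the final consonant and add -ish.
The other patterns: stems ending in -e insert -ol- after the first vowel; stems ending in -r or -v add -ir.
So moketed → moketeddish.

moketeddish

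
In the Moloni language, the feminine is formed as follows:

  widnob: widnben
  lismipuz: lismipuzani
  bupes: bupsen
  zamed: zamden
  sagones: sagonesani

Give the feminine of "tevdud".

sagones and bupes both end in -s yet inflect differently (sagonesani, bupsen), so the final letter is not what conditions the rule; the number of vowels is.
"tevdud" has 2 vowels. The stems with 2 vowels (widnob → widnben, zamed → zamden, bupes → bupsen) delete the last vowel and add -en.
So tevdud → tevdden.

tevdden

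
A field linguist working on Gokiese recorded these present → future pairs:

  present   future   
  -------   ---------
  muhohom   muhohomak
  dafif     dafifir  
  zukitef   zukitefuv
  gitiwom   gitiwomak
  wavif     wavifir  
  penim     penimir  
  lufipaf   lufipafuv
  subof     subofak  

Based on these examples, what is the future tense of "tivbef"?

subof and dafif both end in -f yet inflect differently (subofak, dafifir), so the final letter is not what conditions the rule; the last vowel is.
"tivbef" has last vowel 'e'. The one such stem in the data (zukitef → zukitefuv) adds -uv, so the same rule applies.
So tivbef → tivbefuv.

tivbefuv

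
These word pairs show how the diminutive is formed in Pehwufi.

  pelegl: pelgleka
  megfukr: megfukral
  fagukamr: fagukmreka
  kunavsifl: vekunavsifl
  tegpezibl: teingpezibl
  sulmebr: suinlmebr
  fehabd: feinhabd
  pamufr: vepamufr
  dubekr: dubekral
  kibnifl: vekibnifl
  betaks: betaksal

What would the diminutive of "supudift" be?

tegpezibl and kibnifl both end in -l yet inflect differently (teingpezibl, vekibnifl), so the final letter is not what conditions the rule; the second-to-last letter is.
"supudift" has second-to-last letter 'f'. The stems whose second-to-last letter is 'f' (kibnifl → vekibnifl, pamufr → vepamufr, kunavsifl → vekunavsifl) add the prefix ve-.
So supudift → vesupudift.

vesupudift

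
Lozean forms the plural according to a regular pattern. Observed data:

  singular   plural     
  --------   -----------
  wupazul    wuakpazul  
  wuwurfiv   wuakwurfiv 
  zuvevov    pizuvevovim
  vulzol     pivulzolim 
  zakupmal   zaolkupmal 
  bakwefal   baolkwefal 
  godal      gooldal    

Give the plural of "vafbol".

pivafbolim

wuwurfiv and zuvevov both end in -v yet inflect differently (wuakwurfiv, pizuvevovim), so the final letter is not what conditions the rule; the last vowel is.
"vafbol" has last vowel 'o'. The stems whose last vowel is 'o' (zuvevov → pizuvevovim, vulzol → pivulzolim) add pi- … -im around the stem.
So vafbol → pivafbolim.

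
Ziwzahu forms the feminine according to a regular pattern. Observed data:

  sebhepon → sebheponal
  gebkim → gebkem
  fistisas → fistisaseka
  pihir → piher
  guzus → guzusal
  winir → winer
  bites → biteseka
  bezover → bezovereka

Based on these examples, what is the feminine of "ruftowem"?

ruftowemeka

bezover and winir both end in -r yet inflect differently (bezovereka, winer), so the final letter is not what conditions the rule; the last vowel is.
"ruftowem" has last vowel 'e'. The stems whose last vowel is 'e' (bites → biteseka, bezover → bezovereka) add -eka.
So ruftowem → ruftowemeka.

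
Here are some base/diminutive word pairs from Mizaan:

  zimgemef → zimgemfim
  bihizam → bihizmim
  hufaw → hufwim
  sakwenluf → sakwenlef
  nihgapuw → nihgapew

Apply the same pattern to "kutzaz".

zimgemef and sakwenluf both end in -f yet inflect differently (zimgemfim, sakwenlef), so the final letter is not what conditions the rule; the last vowel is.
"kutzaz" has last vowel 'a'. The stems whose last vowel is 'a' (hufaw → hufwim, bihizam → bihizmim) delete the last vowel and add -im.
The other pattern: stems whose last vowel is 'u' change the last vowel to 'e'.
So kutzaz → kutzzim.

kutzzim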